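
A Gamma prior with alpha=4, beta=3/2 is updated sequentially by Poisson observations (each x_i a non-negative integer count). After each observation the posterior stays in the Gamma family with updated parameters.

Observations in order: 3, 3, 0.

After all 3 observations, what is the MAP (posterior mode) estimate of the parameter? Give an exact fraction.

2

obs 1: x=3 → posterior Gamma(7, 5/2)
obs 2: x=3 → posterior Gamma(10, 7/2)
obs 3: x=0 → posterior Gamma(10, 9/2)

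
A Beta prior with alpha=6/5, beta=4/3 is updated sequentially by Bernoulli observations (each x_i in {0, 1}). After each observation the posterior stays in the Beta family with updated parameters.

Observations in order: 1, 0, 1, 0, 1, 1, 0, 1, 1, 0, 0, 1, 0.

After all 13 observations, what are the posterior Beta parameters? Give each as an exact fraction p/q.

alpha=41/5, beta=22/3

obs 1: x=1 → posterior Beta(11/5, 4/3)
obs 2: x=0 → posterior Beta(11/5, 7/3)
obs 3: x=1 → posterior Beta(16/5, 7/3)
obs 4: x=0 → posterior Beta(16/5, 10/3)
obs 5: x=1 → posterior Beta(21/5, 10/3)
obs 6: x=1 → posterior Beta(26/5, 10/3)
obs 7: x=0 → posterior Beta(26/5, 13/3)
obs 8: x=1 → posterior Beta(31/5, 13/3)
obs 9: x=1 → posterior Beta(36/5, 13/3)
obs 10: x=0 → posterior Beta(36/5, 16/3)
obs 11: x=0 → posterior Beta(36/5, 19/3)
obs 12: x=1 → posterior Beta(41/5, 19/3)
obs 13: x=0 → posterior Beta(41/5, 22/3)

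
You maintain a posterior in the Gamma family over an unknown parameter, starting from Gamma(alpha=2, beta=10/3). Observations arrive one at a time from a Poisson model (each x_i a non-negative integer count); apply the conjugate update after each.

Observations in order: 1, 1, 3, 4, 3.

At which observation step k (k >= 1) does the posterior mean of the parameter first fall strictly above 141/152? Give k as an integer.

obs 1: x=1 → posterior Gamma(3, 13/3)
obs 2: x=1 → posterior Gamma(4, 16/3)
obs 3: x=3 → posterior Gamma(7, 19/3)
obs 4: x=4 → posterior Gamma(11, 22/3)
obs 5: x=3 → posterior Gamma(14, 25/3)

k = 3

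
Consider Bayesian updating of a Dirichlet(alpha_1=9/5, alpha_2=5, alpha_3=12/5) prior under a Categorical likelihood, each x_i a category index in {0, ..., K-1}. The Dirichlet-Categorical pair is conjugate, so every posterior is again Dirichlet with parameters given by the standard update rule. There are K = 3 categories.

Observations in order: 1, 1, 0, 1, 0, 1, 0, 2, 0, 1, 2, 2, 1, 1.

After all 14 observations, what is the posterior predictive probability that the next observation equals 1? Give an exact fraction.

15/29

obs 1: x=1 → posterior Dirichlet(9/5, 6, 12/5)
obs 2: x=1 → posterior Dirichlet(9/5, 7, 12/5)
obs 3: x=0 → posterior Dirichlet(14/5, 7, 12/5)
obs 4: x=1 → posterior Dirichlet(14/5, 8, 12/5)
obs 5: x=0 → posterior Dirichlet(19/5, 8, 12/5)
obs 6: x=1 → posterior Dirichlet(19/5, 9, 12/5)
obs 7: x=0 → posterior Dirichlet(24/5, 9, 12/5)
obs 8: x=2 → posterior Dirichlet(24/5, 9, 17/5)
obs 9: x=0 → posterior Dirichlet(29/5, 9, 17/5)
obs 10: x=1 → posterior Dirichlet(29/5, 10, 17/5)
obs 11: x=2 → posterior Dirichlet(29/5, 10, 22/5)
obs 12: x=2 → posterior Dirichlet(29/5, 10, 27/5)
obs 13: x=1 → posterior Dirichlet(29/5, 11, 27/5)
obs 14: x=1 → posterior Dirichlet(29/5, 12, 27/5)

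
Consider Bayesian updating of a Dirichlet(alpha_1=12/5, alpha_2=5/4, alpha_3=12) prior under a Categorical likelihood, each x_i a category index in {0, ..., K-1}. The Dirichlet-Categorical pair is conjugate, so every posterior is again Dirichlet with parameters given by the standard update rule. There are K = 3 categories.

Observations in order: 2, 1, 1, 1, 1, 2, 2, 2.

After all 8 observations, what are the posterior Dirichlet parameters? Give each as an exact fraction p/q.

alpha_1=12/5, alpha_2=21/4, alpha_3=16

obs 1: x=2 → posterior Dirichlet(12/5, 5/4, 13)
obs 2: x=1 → posterior Dirichlet(12/5, 9/4, 13)
obs 3: x=1 → posterior Dirichlet(12/5, 13/4, 13)
obs 4: x=1 → posterior Dirichlet(12/5, 17/4, 13)
obs 5: x=1 → posterior Dirichlet(12/5, 21/4, 13)
obs 6: x=2 → posterior Dirichlet(12/5, 21/4, 14)
obs 7: x=2 → posterior Dirichlet(12/5, 21/4, 15)
obs 8: x=2 → posterior Dirichlet(12/5, 21/4, 16)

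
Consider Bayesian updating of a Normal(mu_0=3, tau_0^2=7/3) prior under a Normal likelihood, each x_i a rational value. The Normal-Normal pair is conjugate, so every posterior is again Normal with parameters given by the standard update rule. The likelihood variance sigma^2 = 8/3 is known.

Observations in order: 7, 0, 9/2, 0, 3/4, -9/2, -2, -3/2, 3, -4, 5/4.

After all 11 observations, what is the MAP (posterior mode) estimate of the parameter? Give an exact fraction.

obs 1: x=7 → posterior Normal(73/15, 56/45)
obs 2: x=0 → posterior Normal(73/22, 28/33)
obs 3: x=9/2 → posterior Normal(209/58, 56/87)
obs 4: x=0 → posterior Normal(209/72, 14/27)
obs 5: x=3/4 → posterior Normal(439/172, 56/129)
obs 6: x=-9/2 → posterior Normal(313/200, 28/75)
obs 7: x=-2 → posterior Normal(257/228, 56/171)
obs 8: x=-3/2 → posterior Normal(215/256, 7/24)
obs 9: x=3 → posterior Normal(299/284, 56/213)
obs 10: x=-4 → posterior Normal(187/312, 28/117)
obs 11: x=5/4 → posterior Normal(111/170, 56/255)

111/170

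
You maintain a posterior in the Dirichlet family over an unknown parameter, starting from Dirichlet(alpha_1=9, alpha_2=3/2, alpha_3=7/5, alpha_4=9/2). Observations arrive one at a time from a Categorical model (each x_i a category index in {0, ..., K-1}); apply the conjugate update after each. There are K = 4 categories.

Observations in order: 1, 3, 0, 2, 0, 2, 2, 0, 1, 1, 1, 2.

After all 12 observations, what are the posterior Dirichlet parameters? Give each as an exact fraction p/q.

alpha_1=12, alpha_2=11/2, alpha_3=27/5, alpha_4=11/2

obs 1: x=1 → posterior Dirichlet(9, 5/2, 7/5, 9/2)
obs 2: x=3 → posterior Dirichlet(9, 5/2, 7/5, 11/2)
obs 3: x=0 → posterior Dirichlet(10, 5/2, 7/5, 11/2)
obs 4: x=2 → posterior Dirichlet(10, 5/2, 12/5, 11/2)
obs 5: x=0 → posterior Dirichlet(11, 5/2, 12/5, 11/2)
obs 6: x=2 → posterior Dirichlet(11, 5/2, 17/5, 11/2)
obs 7: x=2 → posterior Dirichlet(11, 5/2, 22/5, 11/2)
obs 8: x=0 → posterior Dirichlet(12, 5/2, 22/5, 11/2)
obs 9: x=1 → posterior Dirichlet(12, 7/2, 22/5, 11/2)
obs 10: x=1 → posterior Dirichlet(12, 9/2, 22/5, 11/2)
obs 11: x=1 → posterior Dirichlet(12, 11/2, 22/5, 11/2)
obs 12: x=2 → posterior Dirichlet(12, 11/2, 27/5, 11/2)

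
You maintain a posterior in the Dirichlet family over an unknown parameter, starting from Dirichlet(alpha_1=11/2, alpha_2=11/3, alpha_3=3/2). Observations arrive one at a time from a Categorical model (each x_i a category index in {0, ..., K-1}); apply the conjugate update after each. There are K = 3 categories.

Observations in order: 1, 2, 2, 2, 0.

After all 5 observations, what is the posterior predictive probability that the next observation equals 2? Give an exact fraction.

27/94

obs 1: x=1 → posterior Dirichlet(11/2, 14/3, 3/2)
obs 2: x=2 → posterior Dirichlet(11/2, 14/3, 5/2)
obs 3: x=2 → posterior Dirichlet(11/2, 14/3, 7/2)
obs 4: x=2 → posterior Dirichlet(11/2, 14/3, 9/2)
obs 5: x=0 → posterior Dirichlet(13/2, 14/3, 9/2)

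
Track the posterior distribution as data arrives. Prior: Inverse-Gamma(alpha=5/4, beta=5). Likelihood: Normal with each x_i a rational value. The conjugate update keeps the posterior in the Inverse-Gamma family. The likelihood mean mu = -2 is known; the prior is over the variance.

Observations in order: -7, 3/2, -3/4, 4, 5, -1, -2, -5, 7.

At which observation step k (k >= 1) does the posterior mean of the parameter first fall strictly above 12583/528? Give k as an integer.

k = 5

obs 1: x=-7 → posterior Inverse-Gamma(7/4, 35/2)
obs 2: x=3/2 → posterior Inverse-Gamma(9/4, 189/8)
obs 3: x=-3/4 → posterior Inverse-Gamma(11/4, 781/32)
obs 4: x=4 → posterior Inverse-Gamma(13/4, 1357/32)
obs 5: x=5 → posterior Inverse-Gamma(15/4, 2141/32)
obs 6: x=-1 → posterior Inverse-Gamma(17/4, 2157/32)
obs 7: x=-2 → posterior Inverse-Gamma(19/4, 2157/32)
obs 8: x=-5 → posterior Inverse-Gamma(21/4, 2301/32)
obs 9: x=7 → posterior Inverse-Gamma(23/4, 3597/32)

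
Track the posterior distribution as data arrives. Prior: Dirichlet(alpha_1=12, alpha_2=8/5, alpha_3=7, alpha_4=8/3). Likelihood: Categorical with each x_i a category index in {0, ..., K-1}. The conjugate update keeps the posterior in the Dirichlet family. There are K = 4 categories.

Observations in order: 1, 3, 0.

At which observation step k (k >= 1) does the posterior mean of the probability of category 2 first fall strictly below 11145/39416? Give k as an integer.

obs 1: x=1 → posterior Dirichlet(12, 13/5, 7, 8/3)
obs 2: x=3 → posterior Dirichlet(12, 13/5, 7, 11/3)
obs 3: x=0 → posterior Dirichlet(13, 13/5, 7, 11/3)

k = 2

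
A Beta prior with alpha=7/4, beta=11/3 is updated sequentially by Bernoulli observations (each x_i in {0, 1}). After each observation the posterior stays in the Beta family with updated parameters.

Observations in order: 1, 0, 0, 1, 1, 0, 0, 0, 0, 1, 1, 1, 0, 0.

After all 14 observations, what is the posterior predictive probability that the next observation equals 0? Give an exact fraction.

obs 1: x=1 → posterior Beta(11/4, 11/3)
obs 2: x=0 → posterior Beta(11/4, 14/3)
obs 3: x=0 → posterior Beta(11/4, 17/3)
obs 4: x=1 → posterior Beta(15/4, 17/3)
obs 5: x=1 → posterior Beta(19/4, 17/3)
obs 6: x=0 → posterior Beta(19/4, 20/3)
obs 7: x=0 → posterior Beta(19/4, 23/3)
obs 8: x=0 → posterior Beta(19/4, 26/3)
obs 9: x=0 → posterior Beta(19/4, 29/3)
obs 10: x=1 → posterior Beta(23/4, 29/3)
obs 11: x=1 → posterior Beta(27/4, 29/3)
obs 12: x=1 → posterior Beta(31/4, 29/3)
obs 13: x=0 → posterior Beta(31/4, 32/3)
obs 14: x=0 → posterior Beta(31/4, 35/3)

140/233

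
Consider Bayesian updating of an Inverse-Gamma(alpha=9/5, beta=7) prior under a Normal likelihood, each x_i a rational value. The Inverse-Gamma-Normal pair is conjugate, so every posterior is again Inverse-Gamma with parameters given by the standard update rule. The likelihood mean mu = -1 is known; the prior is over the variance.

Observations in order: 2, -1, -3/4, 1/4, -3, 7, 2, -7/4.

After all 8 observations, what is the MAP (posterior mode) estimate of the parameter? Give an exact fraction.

8175/1088

obs 1: x=2 → posterior Inverse-Gamma(23/10, 23/2)
obs 2: x=-1 → posterior Inverse-Gamma(14/5, 23/2)
obs 3: x=-3/4 → posterior Inverse-Gamma(33/10, 369/32)
obs 4: x=1/4 → posterior Inverse-Gamma(19/5, 197/16)
obs 5: x=-3 → posterior Inverse-Gamma(43/10, 229/16)
obs 6: x=7 → posterior Inverse-Gamma(24/5, 741/16)
obs 7: x=2 → posterior Inverse-Gamma(53/10, 813/16)
obs 8: x=-7/4 → posterior Inverse-Gamma(29/5, 1635/32)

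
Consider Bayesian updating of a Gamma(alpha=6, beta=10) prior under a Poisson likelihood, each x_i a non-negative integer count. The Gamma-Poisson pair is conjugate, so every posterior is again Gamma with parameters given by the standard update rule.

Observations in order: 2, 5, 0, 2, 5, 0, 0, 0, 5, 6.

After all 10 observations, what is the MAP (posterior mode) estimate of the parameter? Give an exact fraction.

obs 1: x=2 → posterior Gamma(8, 11)
obs 2: x=5 → posterior Gamma(13, 12)
obs 3: x=0 → posterior Gamma(13, 13)
obs 4: x=2 → posterior Gamma(15, 14)
obs 5: x=5 → posterior Gamma(20, 15)
obs 6: x=0 → posterior Gamma(20, 16)
obs 7: x=0 → posterior Gamma(20, 17)
obs 8: x=0 → posterior Gamma(20, 18)
obs 9: x=5 → posterior Gamma(25, 19)
obs 10: x=6 → posterior Gamma(31, 20)

3/2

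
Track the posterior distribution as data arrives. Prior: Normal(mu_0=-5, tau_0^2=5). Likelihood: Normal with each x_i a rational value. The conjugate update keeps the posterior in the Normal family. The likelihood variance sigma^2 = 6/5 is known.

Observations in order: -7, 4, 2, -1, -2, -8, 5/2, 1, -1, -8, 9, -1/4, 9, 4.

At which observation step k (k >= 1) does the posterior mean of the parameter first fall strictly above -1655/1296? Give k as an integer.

k = 3

obs 1: x=-7 → posterior Normal(-205/31, 30/31)
obs 2: x=4 → posterior Normal(-15/8, 15/28)
obs 3: x=2 → posterior Normal(-55/81, 10/27)
obs 4: x=-1 → posterior Normal(-40/53, 15/53)
obs 5: x=-2 → posterior Normal(-130/131, 30/131)
obs 6: x=-8 → posterior Normal(-55/26, 5/26)
obs 7: x=5/2 → posterior Normal(-535/362, 30/181)
obs 8: x=1 → posterior Normal(-485/412, 15/103)
obs 9: x=-1 → posterior Normal(-535/462, 10/77)
obs 10: x=-8 → posterior Normal(-935/512, 15/128)
obs 11: x=9 → posterior Normal(-485/562, 30/281)
obs 12: x=-1/4 → posterior Normal(-995/1224, 5/51)
obs 13: x=9 → posterior Normal(-95/1324, 30/331)
obs 14: x=4 → posterior Normal(305/1424, 15/178)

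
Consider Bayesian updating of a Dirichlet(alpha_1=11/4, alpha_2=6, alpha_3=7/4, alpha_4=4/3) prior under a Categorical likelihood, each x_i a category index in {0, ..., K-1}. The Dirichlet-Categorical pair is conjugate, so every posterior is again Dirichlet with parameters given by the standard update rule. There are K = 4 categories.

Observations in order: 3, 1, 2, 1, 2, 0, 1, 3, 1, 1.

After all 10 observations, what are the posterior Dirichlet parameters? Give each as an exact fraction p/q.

alpha_1=15/4, alpha_2=11, alpha_3=15/4, alpha_4=10/3

obs 1: x=3 → posterior Dirichlet(11/4, 6, 7/4, 7/3)
obs 2: x=1 → posterior Dirichlet(11/4, 7, 7/4, 7/3)
obs 3: x=2 → posterior Dirichlet(11/4, 7, 11/4, 7/3)
obs 4: x=1 → posterior Dirichlet(11/4, 8, 11/4, 7/3)
obs 5: x=2 → posterior Dirichlet(11/4, 8, 15/4, 7/3)
obs 6: x=0 → posterior Dirichlet(15/4, 8, 15/4, 7/3)
obs 7: x=1 → posterior Dirichlet(15/4, 9, 15/4, 7/3)
obs 8: x=3 → posterior Dirichlet(15/4, 9, 15/4, 10/3)
obs 9: x=1 → posterior Dirichlet(15/4, 10, 15/4, 10/3)
obs 10: x=1 → posterior Dirichlet(15/4, 11, 15/4, 10/3)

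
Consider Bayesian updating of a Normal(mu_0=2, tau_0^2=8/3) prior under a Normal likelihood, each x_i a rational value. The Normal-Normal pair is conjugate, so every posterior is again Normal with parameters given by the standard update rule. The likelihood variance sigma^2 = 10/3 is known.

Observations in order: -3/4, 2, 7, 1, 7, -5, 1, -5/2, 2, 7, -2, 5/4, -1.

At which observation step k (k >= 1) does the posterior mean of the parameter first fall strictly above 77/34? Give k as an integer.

obs 1: x=-3/4 → posterior Normal(7/9, 40/27)
obs 2: x=2 → posterior Normal(15/13, 40/39)
obs 3: x=7 → posterior Normal(43/17, 40/51)
obs 4: x=1 → posterior Normal(47/21, 40/63)
obs 5: x=7 → posterior Normal(3, 8/15)
obs 6: x=-5 → posterior Normal(55/29, 40/87)
obs 7: x=1 → posterior Normal(59/33, 40/99)
obs 8: x=-5/2 → posterior Normal(49/37, 40/111)
obs 9: x=2 → posterior Normal(57/41, 40/123)
obs 10: x=7 → posterior Normal(17/9, 8/27)
obs 11: x=-2 → posterior Normal(11/7, 40/147)
obs 12: x=5/4 → posterior Normal(82/53, 40/159)
obs 13: x=-1 → posterior Normal(26/19, 40/171)

k = 3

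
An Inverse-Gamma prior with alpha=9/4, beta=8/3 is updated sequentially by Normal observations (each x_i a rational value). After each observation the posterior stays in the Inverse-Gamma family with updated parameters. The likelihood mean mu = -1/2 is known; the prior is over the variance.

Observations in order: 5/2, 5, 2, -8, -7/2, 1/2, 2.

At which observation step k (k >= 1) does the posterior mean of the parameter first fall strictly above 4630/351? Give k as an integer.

k = 4

obs 1: x=5/2 → posterior Inverse-Gamma(11/4, 43/6)
obs 2: x=5 → posterior Inverse-Gamma(13/4, 535/24)
obs 3: x=2 → posterior Inverse-Gamma(15/4, 305/12)
obs 4: x=-8 → posterior Inverse-Gamma(17/4, 1285/24)
obs 5: x=-7/2 → posterior Inverse-Gamma(19/4, 1393/24)
obs 6: x=1/2 → posterior Inverse-Gamma(21/4, 1405/24)
obs 7: x=2 → posterior Inverse-Gamma(23/4, 185/3)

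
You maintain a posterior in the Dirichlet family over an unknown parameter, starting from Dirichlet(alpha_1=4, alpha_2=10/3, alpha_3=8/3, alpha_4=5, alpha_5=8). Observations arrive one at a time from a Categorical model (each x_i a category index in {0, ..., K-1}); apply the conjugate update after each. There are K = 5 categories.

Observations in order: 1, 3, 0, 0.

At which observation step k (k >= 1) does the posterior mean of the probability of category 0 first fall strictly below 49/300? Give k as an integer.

obs 1: x=1 → posterior Dirichlet(4, 13/3, 8/3, 5, 8)
obs 2: x=3 → posterior Dirichlet(4, 13/3, 8/3, 6, 8)
obs 3: x=0 → posterior Dirichlet(5, 13/3, 8/3, 6, 8)
obs 4: x=0 → posterior Dirichlet(6, 13/3, 8/3, 6, 8)

k = 2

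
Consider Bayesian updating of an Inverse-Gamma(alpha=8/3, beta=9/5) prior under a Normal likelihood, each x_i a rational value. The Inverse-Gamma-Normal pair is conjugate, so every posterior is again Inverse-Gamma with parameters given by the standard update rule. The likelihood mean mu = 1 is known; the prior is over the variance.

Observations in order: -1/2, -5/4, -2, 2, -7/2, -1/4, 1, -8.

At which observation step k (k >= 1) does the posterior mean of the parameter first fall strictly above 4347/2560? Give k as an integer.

obs 1: x=-1/2 → posterior Inverse-Gamma(19/6, 117/40)
obs 2: x=-5/4 → posterior Inverse-Gamma(11/3, 873/160)
obs 3: x=-2 → posterior Inverse-Gamma(25/6, 1593/160)
obs 4: x=2 → posterior Inverse-Gamma(14/3, 1673/160)
obs 5: x=-7/2 → posterior Inverse-Gamma(31/6, 3293/160)
obs 6: x=-1/4 → posterior Inverse-Gamma(17/3, 1709/80)
obs 7: x=1 → posterior Inverse-Gamma(37/6, 1709/80)
obs 8: x=-8 → posterior Inverse-Gamma(20/3, 4949/80)

k = 2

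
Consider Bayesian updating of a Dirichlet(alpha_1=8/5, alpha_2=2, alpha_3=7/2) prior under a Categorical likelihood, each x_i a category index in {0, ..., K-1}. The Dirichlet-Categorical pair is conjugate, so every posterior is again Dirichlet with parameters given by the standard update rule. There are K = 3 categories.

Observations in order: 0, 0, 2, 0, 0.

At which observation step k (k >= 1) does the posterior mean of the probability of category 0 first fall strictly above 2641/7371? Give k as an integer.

obs 1: x=0 → posterior Dirichlet(13/5, 2, 7/2)
obs 2: x=0 → posterior Dirichlet(18/5, 2, 7/2)
obs 3: x=2 → posterior Dirichlet(18/5, 2, 9/2)
obs 4: x=0 → posterior Dirichlet(23/5, 2, 9/2)
obs 5: x=0 → posterior Dirichlet(28/5, 2, 9/2)

k = 2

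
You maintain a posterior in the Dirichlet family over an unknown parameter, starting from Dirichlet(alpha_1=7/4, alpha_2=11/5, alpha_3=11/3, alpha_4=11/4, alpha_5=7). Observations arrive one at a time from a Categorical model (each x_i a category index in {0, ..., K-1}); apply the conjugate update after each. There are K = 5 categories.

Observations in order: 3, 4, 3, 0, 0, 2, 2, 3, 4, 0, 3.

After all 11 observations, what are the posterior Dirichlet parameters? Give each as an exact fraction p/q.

alpha_1=19/4, alpha_2=11/5, alpha_3=17/3, alpha_4=27/4, alpha_5=9

obs 1: x=3 → posterior Dirichlet(7/4, 11/5, 11/3, 15/4, 7)
obs 2: x=4 → posterior Dirichlet(7/4, 11/5, 11/3, 15/4, 8)
obs 3: x=3 → posterior Dirichlet(7/4, 11/5, 11/3, 19/4, 8)
obs 4: x=0 → posterior Dirichlet(11/4, 11/5, 11/3, 19/4, 8)
obs 5: x=0 → posterior Dirichlet(15/4, 11/5, 11/3, 19/4, 8)
obs 6: x=2 → posterior Dirichlet(15/4, 11/5, 14/3, 19/4, 8)
obs 7: x=2 → posterior Dirichlet(15/4, 11/5, 17/3, 19/4, 8)
obs 8: x=3 → posterior Dirichlet(15/4, 11/5, 17/3, 23/4, 8)
obs 9: x=4 → posterior Dirichlet(15/4, 11/5, 17/3, 23/4, 9)
obs 10: x=0 → posterior Dirichlet(19/4, 11/5, 17/3, 23/4, 9)
obs 11: x=3 → posterior Dirichlet(19/4, 11/5, 17/3, 27/4, 9)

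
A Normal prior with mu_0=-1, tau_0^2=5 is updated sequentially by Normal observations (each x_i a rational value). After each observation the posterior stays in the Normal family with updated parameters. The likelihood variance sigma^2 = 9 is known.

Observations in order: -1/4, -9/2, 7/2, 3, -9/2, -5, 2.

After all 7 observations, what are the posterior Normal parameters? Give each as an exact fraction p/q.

mu_0=-151/176, tau_0^2=45/44

obs 1: x=-1/4 → posterior Normal(-41/56, 45/14)
obs 2: x=-9/2 → posterior Normal(-131/76, 45/19)
obs 3: x=7/2 → posterior Normal(-61/96, 15/8)
obs 4: x=3 → posterior Normal(-1/116, 45/29)
obs 5: x=-9/2 → posterior Normal(-91/136, 45/34)
obs 6: x=-5 → posterior Normal(-191/156, 15/13)
obs 7: x=2 → posterior Normal(-151/176, 45/44)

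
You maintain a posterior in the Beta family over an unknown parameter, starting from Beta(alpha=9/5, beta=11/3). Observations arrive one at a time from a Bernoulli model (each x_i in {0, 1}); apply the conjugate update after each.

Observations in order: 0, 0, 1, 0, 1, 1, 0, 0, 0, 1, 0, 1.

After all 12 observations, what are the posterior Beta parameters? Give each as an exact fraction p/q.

alpha=34/5, beta=32/3

obs 1: x=0 → posterior Beta(9/5, 14/3)
obs 2: x=0 → posterior Beta(9/5, 17/3)
obs 3: x=1 → posterior Beta(14/5, 17/3)
obs 4: x=0 → posterior Beta(14/5, 20/3)
obs 5: x=1 → posterior Beta(19/5, 20/3)
obs 6: x=1 → posterior Beta(24/5, 20/3)
obs 7: x=0 → posterior Beta(24/5, 23/3)
obs 8: x=0 → posterior Beta(24/5, 26/3)
obs 9: x=0 → posterior Beta(24/5, 29/3)
obs 10: x=1 → posterior Beta(29/5, 29/3)
obs 11: x=0 → posterior Beta(29/5, 32/3)
obs 12: x=1 → posterior Beta(34/5, 32/3)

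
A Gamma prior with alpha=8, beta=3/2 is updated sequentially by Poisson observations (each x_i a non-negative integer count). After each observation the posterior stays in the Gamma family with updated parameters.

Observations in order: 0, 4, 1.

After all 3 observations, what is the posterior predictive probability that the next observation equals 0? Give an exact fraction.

2541865828329/34522712143931

obs 1: x=0 → posterior Gamma(8, 5/2)
obs 2: x=4 → posterior Gamma(12, 7/2)
obs 3: x=1 → posterior Gamma(13, 9/2)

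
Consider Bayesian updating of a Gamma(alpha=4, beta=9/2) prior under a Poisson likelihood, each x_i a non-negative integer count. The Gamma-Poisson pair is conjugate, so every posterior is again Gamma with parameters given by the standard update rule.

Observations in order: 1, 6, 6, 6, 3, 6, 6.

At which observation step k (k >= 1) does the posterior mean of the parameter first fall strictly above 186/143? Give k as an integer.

obs 1: x=1 → posterior Gamma(5, 11/2)
obs 2: x=6 → posterior Gamma(11, 13/2)
obs 3: x=6 → posterior Gamma(17, 15/2)
obs 4: x=6 → posterior Gamma(23, 17/2)
obs 5: x=3 → posterior Gamma(26, 19/2)
obs 6: x=6 → posterior Gamma(32, 21/2)
obs 7: x=6 → posterior Gamma(38, 23/2)

k = 2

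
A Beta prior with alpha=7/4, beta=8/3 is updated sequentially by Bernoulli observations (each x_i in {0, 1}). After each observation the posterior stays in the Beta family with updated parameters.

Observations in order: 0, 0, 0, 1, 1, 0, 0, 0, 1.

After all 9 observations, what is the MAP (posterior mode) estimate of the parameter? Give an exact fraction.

45/137

obs 1: x=0 → posterior Beta(7/4, 11/3)
obs 2: x=0 → posterior Beta(7/4, 14/3)
obs 3: x=0 → posterior Beta(7/4, 17/3)
obs 4: x=1 → posterior Beta(11/4, 17/3)
obs 5: x=1 → posterior Beta(15/4, 17/3)
obs 6: x=0 → posterior Beta(15/4, 20/3)
obs 7: x=0 → posterior Beta(15/4, 23/3)
obs 8: x=0 → posterior Beta(15/4, 26/3)
obs 9: x=1 → posterior Beta(19/4, 26/3)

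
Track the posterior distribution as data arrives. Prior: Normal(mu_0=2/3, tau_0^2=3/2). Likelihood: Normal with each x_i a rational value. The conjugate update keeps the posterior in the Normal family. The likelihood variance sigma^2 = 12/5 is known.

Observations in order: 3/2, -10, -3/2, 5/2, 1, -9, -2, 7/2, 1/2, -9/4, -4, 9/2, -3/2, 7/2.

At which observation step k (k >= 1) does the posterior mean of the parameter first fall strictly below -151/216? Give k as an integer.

k = 2

obs 1: x=3/2 → posterior Normal(77/78, 12/13)
obs 2: x=-10 → posterior Normal(-223/108, 2/3)
obs 3: x=-3/2 → posterior Normal(-134/69, 12/23)
obs 4: x=5/2 → posterior Normal(-193/168, 3/7)
obs 5: x=1 → posterior Normal(-163/198, 4/11)
obs 6: x=-9 → posterior Normal(-433/228, 6/19)
obs 7: x=-2 → posterior Normal(-493/258, 12/43)
obs 8: x=7/2 → posterior Normal(-97/72, 1/4)
obs 9: x=1/2 → posterior Normal(-373/318, 12/53)
obs 10: x=-9/4 → posterior Normal(-881/696, 6/29)
obs 11: x=-4 → posterior Normal(-1121/756, 4/21)
obs 12: x=9/2 → posterior Normal(-851/816, 3/17)
obs 13: x=-3/2 → posterior Normal(-941/876, 12/73)
obs 14: x=7/2 → posterior Normal(-731/936, 2/13)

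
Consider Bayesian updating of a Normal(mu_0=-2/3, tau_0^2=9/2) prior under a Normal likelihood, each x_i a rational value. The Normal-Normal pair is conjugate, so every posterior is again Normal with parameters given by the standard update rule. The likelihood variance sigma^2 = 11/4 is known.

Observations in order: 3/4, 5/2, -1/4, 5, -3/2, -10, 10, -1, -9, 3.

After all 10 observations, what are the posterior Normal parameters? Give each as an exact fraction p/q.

obs 1: x=3/4 → posterior Normal(37/174, 99/58)
obs 2: x=5/2 → posterior Normal(307/282, 99/94)
obs 3: x=-1/4 → posterior Normal(28/39, 99/130)
obs 4: x=5 → posterior Normal(410/249, 99/166)
obs 5: x=-3/2 → posterior Normal(329/303, 99/202)
obs 6: x=-10 → posterior Normal(-211/357, 99/238)
obs 7: x=10 → posterior Normal(329/411, 99/274)
obs 8: x=-1 → posterior Normal(55/93, 99/310)
obs 9: x=-9 → posterior Normal(-211/519, 99/346)
obs 10: x=3 → posterior Normal(-49/573, 99/382)

mu_0=-49/573, tau_0^2=99/382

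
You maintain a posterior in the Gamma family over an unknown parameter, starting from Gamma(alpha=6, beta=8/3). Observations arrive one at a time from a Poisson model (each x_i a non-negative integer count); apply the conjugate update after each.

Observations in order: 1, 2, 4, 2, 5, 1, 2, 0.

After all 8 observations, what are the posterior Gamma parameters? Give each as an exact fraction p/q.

alpha=23, beta=32/3

obs 1: x=1 → posterior Gamma(7, 11/3)
obs 2: x=2 → posterior Gamma(9, 14/3)
obs 3: x=4 → posterior Gamma(13, 17/3)
obs 4: x=2 → posterior Gamma(15, 20/3)
obs 5: x=5 → posterior Gamma(20, 23/3)
obs 6: x=1 → posterior Gamma(21, 26/3)
obs 7: x=2 → posterior Gamma(23, 29/3)
obs 8: x=0 → posterior Gamma(23, 32/3)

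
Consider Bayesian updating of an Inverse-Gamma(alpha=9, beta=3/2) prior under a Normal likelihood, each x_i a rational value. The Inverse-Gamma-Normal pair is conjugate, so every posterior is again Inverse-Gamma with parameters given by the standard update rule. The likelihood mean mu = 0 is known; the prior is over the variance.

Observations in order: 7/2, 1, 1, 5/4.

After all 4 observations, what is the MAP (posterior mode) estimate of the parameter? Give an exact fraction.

301/384

obs 1: x=7/2 → posterior Inverse-Gamma(19/2, 61/8)
obs 2: x=1 → posterior Inverse-Gamma(10, 65/8)
obs 3: x=1 → posterior Inverse-Gamma(21/2, 69/8)
obs 4: x=5/4 → posterior Inverse-Gamma(11, 301/32)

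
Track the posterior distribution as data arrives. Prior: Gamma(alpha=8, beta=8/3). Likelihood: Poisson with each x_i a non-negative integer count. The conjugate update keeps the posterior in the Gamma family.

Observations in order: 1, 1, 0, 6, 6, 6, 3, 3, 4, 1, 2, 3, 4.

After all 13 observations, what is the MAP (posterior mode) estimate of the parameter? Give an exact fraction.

obs 1: x=1 → posterior Gamma(9, 11/3)
obs 2: x=1 → posterior Gamma(10, 14/3)
obs 3: x=0 → posterior Gamma(10, 17/3)
obs 4: x=6 → posterior Gamma(16, 20/3)
obs 5: x=6 → posterior Gamma(22, 23/3)
obs 6: x=6 → posterior Gamma(28, 26/3)
obs 7: x=3 → posterior Gamma(31, 29/3)
obs 8: x=3 → posterior Gamma(34, 32/3)
obs 9: x=4 → posterior Gamma(38, 35/3)
obs 10: x=1 → posterior Gamma(39, 38/3)
obs 11: x=2 → posterior Gamma(41, 41/3)
obs 12: x=3 → posterior Gamma(44, 44/3)
obs 13: x=4 → posterior Gamma(48, 47/3)

3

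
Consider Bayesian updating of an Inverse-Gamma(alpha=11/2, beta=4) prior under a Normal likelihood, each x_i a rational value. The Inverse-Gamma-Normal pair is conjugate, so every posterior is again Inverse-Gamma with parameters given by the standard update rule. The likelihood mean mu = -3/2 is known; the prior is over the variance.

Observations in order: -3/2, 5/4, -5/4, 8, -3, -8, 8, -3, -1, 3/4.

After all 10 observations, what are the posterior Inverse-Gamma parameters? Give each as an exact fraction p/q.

alpha=21/2, beta=3971/32

obs 1: x=-3/2 → posterior Inverse-Gamma(6, 4)
obs 2: x=5/4 → posterior Inverse-Gamma(13/2, 249/32)
obs 3: x=-5/4 → posterior Inverse-Gamma(7, 125/16)
obs 4: x=8 → posterior Inverse-Gamma(15/2, 847/16)
obs 5: x=-3 → posterior Inverse-Gamma(8, 865/16)
obs 6: x=-8 → posterior Inverse-Gamma(17/2, 1203/16)
obs 7: x=8 → posterior Inverse-Gamma(9, 1925/16)
obs 8: x=-3 → posterior Inverse-Gamma(19/2, 1943/16)
obs 9: x=-1 → posterior Inverse-Gamma(10, 1945/16)
obs 10: x=3/4 → posterior Inverse-Gamma(21/2, 3971/32)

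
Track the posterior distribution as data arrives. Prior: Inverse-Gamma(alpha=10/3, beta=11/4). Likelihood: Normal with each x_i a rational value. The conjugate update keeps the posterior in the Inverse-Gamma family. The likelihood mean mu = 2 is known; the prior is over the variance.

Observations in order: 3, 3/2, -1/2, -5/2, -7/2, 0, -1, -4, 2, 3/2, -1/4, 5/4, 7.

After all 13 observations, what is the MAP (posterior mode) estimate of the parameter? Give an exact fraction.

3441/520

obs 1: x=3 → posterior Inverse-Gamma(23/6, 13/4)
obs 2: x=3/2 → posterior Inverse-Gamma(13/3, 27/8)
obs 3: x=-1/2 → posterior Inverse-Gamma(29/6, 13/2)
obs 4: x=-5/2 → posterior Inverse-Gamma(16/3, 133/8)
obs 5: x=-7/2 → posterior Inverse-Gamma(35/6, 127/4)
obs 6: x=0 → posterior Inverse-Gamma(19/3, 135/4)
obs 7: x=-1 → posterior Inverse-Gamma(41/6, 153/4)
obs 8: x=-4 → posterior Inverse-Gamma(22/3, 225/4)
obs 9: x=2 → posterior Inverse-Gamma(47/6, 225/4)
obs 10: x=3/2 → posterior Inverse-Gamma(25/3, 451/8)
obs 11: x=-1/4 → posterior Inverse-Gamma(53/6, 1885/32)
obs 12: x=5/4 → posterior Inverse-Gamma(28/3, 947/16)
obs 13: x=7 → posterior Inverse-Gamma(59/6, 1147/16)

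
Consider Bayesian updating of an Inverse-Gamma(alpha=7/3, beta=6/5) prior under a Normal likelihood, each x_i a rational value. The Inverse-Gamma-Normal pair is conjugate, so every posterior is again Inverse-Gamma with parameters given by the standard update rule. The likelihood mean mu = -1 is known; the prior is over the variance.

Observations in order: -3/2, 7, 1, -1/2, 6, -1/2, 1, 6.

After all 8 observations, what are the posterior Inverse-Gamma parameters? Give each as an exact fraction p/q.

obs 1: x=-3/2 → posterior Inverse-Gamma(17/6, 53/40)
obs 2: x=7 → posterior Inverse-Gamma(10/3, 1333/40)
obs 3: x=1 → posterior Inverse-Gamma(23/6, 1413/40)
obs 4: x=-1/2 → posterior Inverse-Gamma(13/3, 709/20)
obs 5: x=6 → posterior Inverse-Gamma(29/6, 1199/20)
obs 6: x=-1/2 → posterior Inverse-Gamma(16/3, 2403/40)
obs 7: x=1 → posterior Inverse-Gamma(35/6, 2483/40)
obs 8: x=6 → posterior Inverse-Gamma(19/3, 3463/40)

alpha=19/3, beta=3463/40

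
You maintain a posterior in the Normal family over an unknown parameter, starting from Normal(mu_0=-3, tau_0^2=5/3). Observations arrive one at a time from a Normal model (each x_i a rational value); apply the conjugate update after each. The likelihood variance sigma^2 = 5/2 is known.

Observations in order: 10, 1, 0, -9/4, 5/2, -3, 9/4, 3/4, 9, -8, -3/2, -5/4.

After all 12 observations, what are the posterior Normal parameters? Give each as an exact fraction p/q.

mu_0=10/27, tau_0^2=5/27

obs 1: x=10 → posterior Normal(11/5, 1)
obs 2: x=1 → posterior Normal(13/7, 5/7)
obs 3: x=0 → posterior Normal(13/9, 5/9)
obs 4: x=-9/4 → posterior Normal(17/22, 5/11)
obs 5: x=5/2 → posterior Normal(27/26, 5/13)
obs 6: x=-3 → posterior Normal(1/2, 1/3)
obs 7: x=9/4 → posterior Normal(12/17, 5/17)
obs 8: x=3/4 → posterior Normal(27/38, 5/19)
obs 9: x=9 → posterior Normal(3/2, 5/21)
obs 10: x=-8 → posterior Normal(31/46, 5/23)
obs 11: x=-3/2 → posterior Normal(1/2, 1/5)
obs 12: x=-5/4 → posterior Normal(10/27, 5/27)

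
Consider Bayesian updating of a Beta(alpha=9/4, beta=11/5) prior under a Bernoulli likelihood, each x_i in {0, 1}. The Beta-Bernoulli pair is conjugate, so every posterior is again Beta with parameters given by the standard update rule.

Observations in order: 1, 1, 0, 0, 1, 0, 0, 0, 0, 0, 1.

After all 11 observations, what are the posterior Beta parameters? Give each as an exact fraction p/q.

alpha=25/4, beta=46/5

obs 1: x=1 → posterior Beta(13/4, 11/5)
obs 2: x=1 → posterior Beta(17/4, 11/5)
obs 3: x=0 → posterior Beta(17/4, 16/5)
obs 4: x=0 → posterior Beta(17/4, 21/5)
obs 5: x=1 → posterior Beta(21/4, 21/5)
obs 6: x=0 → posterior Beta(21/4, 26/5)
obs 7: x=0 → posterior Beta(21/4, 31/5)
obs 8: x=0 → posterior Beta(21/4, 36/5)
obs 9: x=0 → posterior Beta(21/4, 41/5)
obs 10: x=0 → posterior Beta(21/4, 46/5)
obs 11: x=1 → posterior Beta(25/4, 46/5)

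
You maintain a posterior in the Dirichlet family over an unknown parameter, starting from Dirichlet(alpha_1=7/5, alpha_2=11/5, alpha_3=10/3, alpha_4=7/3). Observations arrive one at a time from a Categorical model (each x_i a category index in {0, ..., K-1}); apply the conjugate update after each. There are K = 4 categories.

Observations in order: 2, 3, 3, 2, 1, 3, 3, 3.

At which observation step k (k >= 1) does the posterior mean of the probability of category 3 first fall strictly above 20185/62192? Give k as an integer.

obs 1: x=2 → posterior Dirichlet(7/5, 11/5, 13/3, 7/3)
obs 2: x=3 → posterior Dirichlet(7/5, 11/5, 13/3, 10/3)
obs 3: x=3 → posterior Dirichlet(7/5, 11/5, 13/3, 13/3)
obs 4: x=2 → posterior Dirichlet(7/5, 11/5, 16/3, 13/3)
obs 5: x=1 → posterior Dirichlet(7/5, 16/5, 16/3, 13/3)
obs 6: x=3 → posterior Dirichlet(7/5, 16/5, 16/3, 16/3)
obs 7: x=3 → posterior Dirichlet(7/5, 16/5, 16/3, 19/3)
obs 8: x=3 → posterior Dirichlet(7/5, 16/5, 16/3, 22/3)

k = 3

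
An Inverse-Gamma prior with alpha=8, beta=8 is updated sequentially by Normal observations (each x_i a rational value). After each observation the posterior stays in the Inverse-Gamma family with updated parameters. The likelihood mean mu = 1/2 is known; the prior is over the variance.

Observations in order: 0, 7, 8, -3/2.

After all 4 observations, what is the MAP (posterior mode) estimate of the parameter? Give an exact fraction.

475/88

obs 1: x=0 → posterior Inverse-Gamma(17/2, 65/8)
obs 2: x=7 → posterior Inverse-Gamma(9, 117/4)
obs 3: x=8 → posterior Inverse-Gamma(19/2, 459/8)
obs 4: x=-3/2 → posterior Inverse-Gamma(10, 475/8)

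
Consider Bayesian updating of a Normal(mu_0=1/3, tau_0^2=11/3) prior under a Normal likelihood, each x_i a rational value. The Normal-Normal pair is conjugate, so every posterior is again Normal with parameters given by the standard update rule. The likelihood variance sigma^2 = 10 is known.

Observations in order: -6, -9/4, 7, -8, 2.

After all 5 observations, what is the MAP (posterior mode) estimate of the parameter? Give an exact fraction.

-279/340

obs 1: x=-6 → posterior Normal(-56/41, 110/41)
obs 2: x=-9/4 → posterior Normal(-323/208, 55/26)
obs 3: x=7 → posterior Normal(-5/84, 110/63)
obs 4: x=-8 → posterior Normal(-367/296, 55/37)
obs 5: x=2 → posterior Normal(-279/340, 22/17)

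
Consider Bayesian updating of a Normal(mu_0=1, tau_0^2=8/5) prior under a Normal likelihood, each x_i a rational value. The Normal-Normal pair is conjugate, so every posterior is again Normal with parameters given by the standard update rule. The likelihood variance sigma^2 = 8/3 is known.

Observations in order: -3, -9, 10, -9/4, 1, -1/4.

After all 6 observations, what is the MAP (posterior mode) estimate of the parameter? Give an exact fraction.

obs 1: x=-3 → posterior Normal(-1/2, 1)
obs 2: x=-9 → posterior Normal(-31/11, 8/11)
obs 3: x=10 → posterior Normal(-1/14, 4/7)
obs 4: x=-9/4 → posterior Normal(-31/68, 8/17)
obs 5: x=1 → posterior Normal(-19/80, 2/5)
obs 6: x=-1/4 → posterior Normal(-11/46, 8/23)

-11/46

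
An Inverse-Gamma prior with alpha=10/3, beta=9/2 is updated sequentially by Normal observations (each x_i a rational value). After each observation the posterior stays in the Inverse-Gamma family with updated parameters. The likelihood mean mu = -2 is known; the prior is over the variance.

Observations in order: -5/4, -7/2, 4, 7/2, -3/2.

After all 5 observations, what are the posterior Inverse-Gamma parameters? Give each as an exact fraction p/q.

obs 1: x=-5/4 → posterior Inverse-Gamma(23/6, 153/32)
obs 2: x=-7/2 → posterior Inverse-Gamma(13/3, 189/32)
obs 3: x=4 → posterior Inverse-Gamma(29/6, 765/32)
obs 4: x=7/2 → posterior Inverse-Gamma(16/3, 1249/32)
obs 5: x=-3/2 → posterior Inverse-Gamma(35/6, 1253/32)

alpha=35/6, beta=1253/32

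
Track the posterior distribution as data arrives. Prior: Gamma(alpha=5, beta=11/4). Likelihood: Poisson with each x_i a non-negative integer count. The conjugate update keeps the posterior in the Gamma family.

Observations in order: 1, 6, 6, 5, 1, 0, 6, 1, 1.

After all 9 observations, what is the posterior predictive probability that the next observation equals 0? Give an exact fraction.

obs 1: x=1 → posterior Gamma(6, 15/4)
obs 2: x=6 → posterior Gamma(12, 19/4)
obs 3: x=6 → posterior Gamma(18, 23/4)
obs 4: x=5 → posterior Gamma(23, 27/4)
obs 5: x=1 → posterior Gamma(24, 31/4)
obs 6: x=0 → posterior Gamma(24, 35/4)
obs 7: x=6 → posterior Gamma(30, 39/4)
obs 8: x=1 → posterior Gamma(31, 43/4)
obs 9: x=1 → posterior Gamma(32, 47/4)

321463340914028260476243062478235279920395730789296641/4387787990507505011654239248920742329139891155371241601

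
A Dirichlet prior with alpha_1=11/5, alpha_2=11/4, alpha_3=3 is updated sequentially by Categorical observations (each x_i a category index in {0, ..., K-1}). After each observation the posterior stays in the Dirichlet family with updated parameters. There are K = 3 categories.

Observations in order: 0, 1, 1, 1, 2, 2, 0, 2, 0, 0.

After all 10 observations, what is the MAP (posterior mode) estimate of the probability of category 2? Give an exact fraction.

obs 1: x=0 → posterior Dirichlet(16/5, 11/4, 3)
obs 2: x=1 → posterior Dirichlet(16/5, 15/4, 3)
obs 3: x=1 → posterior Dirichlet(16/5, 19/4, 3)
obs 4: x=1 → posterior Dirichlet(16/5, 23/4, 3)
obs 5: x=2 → posterior Dirichlet(16/5, 23/4, 4)
obs 6: x=2 → posterior Dirichlet(16/5, 23/4, 5)
obs 7: x=0 → posterior Dirichlet(21/5, 23/4, 5)
obs 8: x=2 → posterior Dirichlet(21/5, 23/4, 6)
obs 9: x=0 → posterior Dirichlet(26/5, 23/4, 6)
obs 10: x=0 → posterior Dirichlet(31/5, 23/4, 6)

100/299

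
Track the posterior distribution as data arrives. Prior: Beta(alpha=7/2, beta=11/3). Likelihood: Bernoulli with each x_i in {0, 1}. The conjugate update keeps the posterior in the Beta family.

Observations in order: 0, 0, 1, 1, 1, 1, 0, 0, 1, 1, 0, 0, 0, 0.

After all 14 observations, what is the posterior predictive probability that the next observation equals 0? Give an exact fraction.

obs 1: x=0 → posterior Beta(7/2, 14/3)
obs 2: x=0 → posterior Beta(7/2, 17/3)
obs 3: x=1 → posterior Beta(9/2, 17/3)
obs 4: x=1 → posterior Beta(11/2, 17/3)
obs 5: x=1 → posterior Beta(13/2, 17/3)
obs 6: x=1 → posterior Beta(15/2, 17/3)
obs 7: x=0 → posterior Beta(15/2, 20/3)
obs 8: x=0 → posterior Beta(15/2, 23/3)
obs 9: x=1 → posterior Beta(17/2, 23/3)
obs 10: x=1 → posterior Beta(19/2, 23/3)
obs 11: x=0 → posterior Beta(19/2, 26/3)
obs 12: x=0 → posterior Beta(19/2, 29/3)
obs 13: x=0 → posterior Beta(19/2, 32/3)
obs 14: x=0 → posterior Beta(19/2, 35/3)

70/127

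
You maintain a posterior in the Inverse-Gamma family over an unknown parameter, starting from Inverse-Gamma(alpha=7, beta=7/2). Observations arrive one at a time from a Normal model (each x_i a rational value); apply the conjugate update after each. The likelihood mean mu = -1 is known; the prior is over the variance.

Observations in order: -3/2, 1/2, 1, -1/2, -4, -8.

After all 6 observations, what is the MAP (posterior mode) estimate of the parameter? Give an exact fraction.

287/88

obs 1: x=-3/2 → posterior Inverse-Gamma(15/2, 29/8)
obs 2: x=1/2 → posterior Inverse-Gamma(8, 19/4)
obs 3: x=1 → posterior Inverse-Gamma(17/2, 27/4)
obs 4: x=-1/2 → posterior Inverse-Gamma(9, 55/8)
obs 5: x=-4 → posterior Inverse-Gamma(19/2, 91/8)
obs 6: x=-8 → posterior Inverse-Gamma(10, 287/8)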